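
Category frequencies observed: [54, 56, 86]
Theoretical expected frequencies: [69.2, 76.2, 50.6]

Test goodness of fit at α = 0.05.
Chi-square goodness of fit test:
H₀: observed counts match expected distribution
H₁: observed counts differ from expected distribution
df = k - 1 = 2
χ² = Σ(O - E)²/E
   = (54 - 69.2)²/69.2 + (56 - 76.2)²/76.2 + (86 - 50.6)²/50.6
   = 3.339 + 5.355 + 24.766
   = 33.46
p-value < 0.0001

Since p-value < α = 0.05, we reject H₀.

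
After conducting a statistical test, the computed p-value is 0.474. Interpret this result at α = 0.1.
Since p = 0.474 > α = 0.1, fail to reject H₀.
There is insufficient evidence to reject the null hypothesis; the result is not statistically significant at the 0.1 level.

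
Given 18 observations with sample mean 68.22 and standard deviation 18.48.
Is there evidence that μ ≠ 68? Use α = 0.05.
One-sample t-test:
H₀: μ = 68
H₁: μ ≠ 68
df = n - 1 = 17
t = (x̄ - μ₀) / (s/√n) = (68.22 - 68) / (18.48/√18) = 0.051
p-value = 0.9603

Since p-value > α = 0.05, we fail to reject H₀.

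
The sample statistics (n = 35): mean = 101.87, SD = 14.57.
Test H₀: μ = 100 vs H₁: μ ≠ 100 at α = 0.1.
One-sample t-test:
H₀: μ = 100
H₁: μ ≠ 100
df = n - 1 = 34
t = (x̄ - μ₀) / (s/√n) = (101.87 - 100) / (14.57/√35) = 0.759
p-value = 0.4529

Since p-value > α = 0.1, we fail to reject H₀.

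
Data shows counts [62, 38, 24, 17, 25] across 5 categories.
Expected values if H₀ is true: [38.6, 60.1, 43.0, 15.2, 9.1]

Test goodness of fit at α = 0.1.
Chi-square goodness of fit test:
H₀: observed counts match expected distribution
H₁: observed counts differ from expected distribution
df = k - 1 = 4
χ² = Σ(O - E)²/E
   = (62 - 38.6)²/38.6 + (38 - 60.1)²/60.1 + (24 - 43.0)²/43.0 + (17 - 15.2)²/15.2 + (25 - 9.1)²/9.1
   = 14.185 + 8.127 + 8.395 + 0.213 + 27.781
   = 58.70
p-value < 0.0001

Since p-value < α = 0.1, we reject H₀.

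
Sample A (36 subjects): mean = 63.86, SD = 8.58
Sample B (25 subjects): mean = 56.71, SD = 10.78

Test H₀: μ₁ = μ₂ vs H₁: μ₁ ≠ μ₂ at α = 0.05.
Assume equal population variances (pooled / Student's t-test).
Student's two-sample t-test (equal variances):
H₀: μ₁ = μ₂
H₁: μ₁ ≠ μ₂
df = n₁ + n₂ - 2 = 59
Pooled variance s_p² = [(n₁-1)s₁² + (n₂-1)s₂²] / (n₁ + n₂ - 2) = [(35)(8.58²) + (24)(10.78²)] / 59 = 90.9420
SE = √(s_p²(1/n₁ + 1/n₂)) = √(90.9420 × (1/36 + 1/25)) = 2.4827
t = (x̄₁ - x̄₂) / SE = (63.86 - 56.71) / 2.4827 = 7.15 / 2.4827 = 2.880
p-value = 0.0055

Since p-value < α = 0.05, we reject H₀.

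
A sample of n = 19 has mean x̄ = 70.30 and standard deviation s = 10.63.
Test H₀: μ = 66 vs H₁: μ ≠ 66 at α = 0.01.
One-sample t-test:
H₀: μ = 66
H₁: μ ≠ 66
df = n - 1 = 18
t = (x̄ - μ₀) / (s/√n) = (70.30 - 66) / (10.63/√19) = 1.763
p-value = 0.0948

Since p-value > α = 0.01, we fail to reject H₀.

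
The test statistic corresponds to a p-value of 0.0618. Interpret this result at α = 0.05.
Since p = 0.0618 > α = 0.05, fail to reject H₀.
There is insufficient evidence to reject the null hypothesis; the result is not statistically significant at the 0.05 level.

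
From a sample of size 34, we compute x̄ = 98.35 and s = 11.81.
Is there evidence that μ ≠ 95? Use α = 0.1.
One-sample t-test:
H₀: μ = 95
H₁: μ ≠ 95
df = n - 1 = 33
t = (x̄ - μ₀) / (s/√n) = (98.35 - 95) / (11.81/√34) = 1.654
p-value = 0.1076

Since p-value > α = 0.1, we fail to reject H₀.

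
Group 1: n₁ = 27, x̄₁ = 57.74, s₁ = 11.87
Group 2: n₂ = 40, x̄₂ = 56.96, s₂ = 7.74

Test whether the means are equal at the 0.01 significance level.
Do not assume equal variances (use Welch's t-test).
Welch's two-sample t-test:
H₀: μ₁ = μ₂
H₁: μ₁ ≠ μ₂
s₁²/n₁ = 11.87²/27 = 5.2184,  s₂²/n₂ = 7.74²/40 = 1.4977
SE = √(s₁²/n₁ + s₂²/n₂) = √(5.2184 + 1.4977) = 2.5915
df (Welch-Satterthwaite) = (s₁²/n₁ + s₂²/n₂)² / [(s₁²/n₁)²/(n₁-1) + (s₂²/n₂)²/(n₂-1)] ≈ 40.82
t = (x̄₁ - x̄₂) / SE = (57.74 - 56.96) / 2.5915 = 0.78 / 2.5915 = 0.301
p-value = 0.7650

Since p-value > α = 0.01, we fail to reject H₀.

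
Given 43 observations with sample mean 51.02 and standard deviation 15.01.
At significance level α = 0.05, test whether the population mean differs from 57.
One-sample t-test:
H₀: μ = 57
H₁: μ ≠ 57
df = n - 1 = 42
t = (x̄ - μ₀) / (s/√n) = (51.02 - 57) / (15.01/√43) = -2.612
p-value = 0.0124

Since p-value < α = 0.05, we reject H₀.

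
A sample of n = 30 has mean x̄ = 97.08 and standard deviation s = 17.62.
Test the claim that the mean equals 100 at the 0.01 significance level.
One-sample t-test:
H₀: μ = 100
H₁: μ ≠ 100
df = n - 1 = 29
t = (x̄ - μ₀) / (s/√n) = (97.08 - 100) / (17.62/√30) = -0.908
p-value = 0.3715

Since p-value > α = 0.01, we fail to reject H₀.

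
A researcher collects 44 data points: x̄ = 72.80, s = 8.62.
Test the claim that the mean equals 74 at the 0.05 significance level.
One-sample t-test:
H₀: μ = 74
H₁: μ ≠ 74
df = n - 1 = 43
t = (x̄ - μ₀) / (s/√n) = (72.80 - 74) / (8.62/√44) = -0.923
p-value = 0.3609

Since p-value > α = 0.05, we fail to reject H₀.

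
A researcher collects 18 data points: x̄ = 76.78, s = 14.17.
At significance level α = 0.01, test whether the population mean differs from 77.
One-sample t-test:
H₀: μ = 77
H₁: μ ≠ 77
df = n - 1 = 17
t = (x̄ - μ₀) / (s/√n) = (76.78 - 77) / (14.17/√18) = -0.066
p-value = 0.9482

Since p-value > α = 0.01, we fail to reject H₀.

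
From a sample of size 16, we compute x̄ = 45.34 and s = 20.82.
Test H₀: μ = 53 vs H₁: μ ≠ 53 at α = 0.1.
One-sample t-test:
H₀: μ = 53
H₁: μ ≠ 53
df = n - 1 = 15
t = (x̄ - μ₀) / (s/√n) = (45.34 - 53) / (20.82/√16) = -1.472
p-value = 0.1618

Since p-value > α = 0.1, we fail to reject H₀.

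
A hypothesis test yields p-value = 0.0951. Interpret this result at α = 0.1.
Since p = 0.0951 < α = 0.1, reject H₀.
There is sufficient evidence to reject the null hypothesis; the result is statistically significant at the 0.1 level.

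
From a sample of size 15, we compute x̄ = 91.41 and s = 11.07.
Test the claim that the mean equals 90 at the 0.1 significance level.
One-sample t-test:
H₀: μ = 90
H₁: μ ≠ 90
df = n - 1 = 14
t = (x̄ - μ₀) / (s/√n) = (91.41 - 90) / (11.07/√15) = 0.493
p-value = 0.6294

Since p-value > α = 0.1, we fail to reject H₀.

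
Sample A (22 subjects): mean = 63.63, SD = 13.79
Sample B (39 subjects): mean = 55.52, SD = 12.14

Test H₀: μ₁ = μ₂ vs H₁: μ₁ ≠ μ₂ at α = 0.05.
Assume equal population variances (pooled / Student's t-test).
Student's two-sample t-test (equal variances):
H₀: μ₁ = μ₂
H₁: μ₁ ≠ μ₂
df = n₁ + n₂ - 2 = 59
Pooled variance s_p² = [(n₁-1)s₁² + (n₂-1)s₂²] / (n₁ + n₂ - 2) = [(21)(13.79²) + (38)(12.14²)] / 59 = 162.6080
SE = √(s_p²(1/n₁ + 1/n₂)) = √(162.6080 × (1/22 + 1/39)) = 3.4001
t = (x̄₁ - x̄₂) / SE = (63.63 - 55.52) / 3.4001 = 8.11 / 3.4001 = 2.385
p-value = 0.0203

Since p-value < α = 0.05, we reject H₀.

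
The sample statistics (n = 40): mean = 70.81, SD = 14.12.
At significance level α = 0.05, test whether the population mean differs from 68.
One-sample t-test:
H₀: μ = 68
H₁: μ ≠ 68
df = n - 1 = 39
t = (x̄ - μ₀) / (s/√n) = (70.81 - 68) / (14.12/√40) = 1.259
p-value = 0.2156

Since p-value > α = 0.05, we fail to reject H₀.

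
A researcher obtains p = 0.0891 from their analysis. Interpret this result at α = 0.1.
Since p = 0.0891 < α = 0.1, reject H₀.
There is sufficient evidence to reject the null hypothesis; the result is statistically significant at the 0.1 level.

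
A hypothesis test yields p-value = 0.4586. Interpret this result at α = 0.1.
Since p = 0.4586 > α = 0.1, fail to reject H₀.
There is insufficient evidence to reject the null hypothesis; the result is not statistically significant at the 0.1 level.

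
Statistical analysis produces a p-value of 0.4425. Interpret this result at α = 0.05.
Since p = 0.4425 > α = 0.05, fail to reject H₀.
There is insufficient evidence to reject the null hypothesis; the result is not statistically significant at the 0.05 level.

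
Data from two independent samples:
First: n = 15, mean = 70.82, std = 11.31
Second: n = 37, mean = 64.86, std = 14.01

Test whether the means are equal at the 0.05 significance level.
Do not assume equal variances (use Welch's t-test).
Welch's two-sample t-test:
H₀: μ₁ = μ₂
H₁: μ₁ ≠ μ₂
s₁²/n₁ = 11.31²/15 = 8.5277,  s₂²/n₂ = 14.01²/37 = 5.3049
SE = √(s₁²/n₁ + s₂²/n₂) = √(8.5277 + 5.3049) = 3.7192
df (Welch-Satterthwaite) = (s₁²/n₁ + s₂²/n₂)² / [(s₁²/n₁)²/(n₁-1) + (s₂²/n₂)²/(n₂-1)] ≈ 32.02
t = (x̄₁ - x̄₂) / SE = (70.82 - 64.86) / 3.7192 = 5.96 / 3.7192 = 1.602
p-value = 0.1189

Since p-value > α = 0.05, we fail to reject H₀.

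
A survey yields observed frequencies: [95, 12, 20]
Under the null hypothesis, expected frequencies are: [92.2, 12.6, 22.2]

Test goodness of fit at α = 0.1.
Chi-square goodness of fit test:
H₀: observed counts match expected distribution
H₁: observed counts differ from expected distribution
df = k - 1 = 2
χ² = Σ(O - E)²/E
   = (95 - 92.2)²/92.2 + (12 - 12.6)²/12.6 + (20 - 22.2)²/22.2
   = 0.085 + 0.029 + 0.218
   = 0.33
p-value = 0.8472

Since p-value > α = 0.1, we fail to reject H₀.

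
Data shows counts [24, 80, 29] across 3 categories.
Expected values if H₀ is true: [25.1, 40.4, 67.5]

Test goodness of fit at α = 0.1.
Chi-square goodness of fit test:
H₀: observed counts match expected distribution
H₁: observed counts differ from expected distribution
df = k - 1 = 2
χ² = Σ(O - E)²/E
   = (24 - 25.1)²/25.1 + (80 - 40.4)²/40.4 + (29 - 67.5)²/67.5
   = 0.048 + 38.816 + 21.959
   = 60.82
p-value < 0.0001

Since p-value < α = 0.1, we reject H₀.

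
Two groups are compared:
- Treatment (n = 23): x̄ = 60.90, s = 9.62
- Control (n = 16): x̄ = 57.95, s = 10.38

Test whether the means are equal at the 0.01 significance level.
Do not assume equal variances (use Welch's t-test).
Welch's two-sample t-test:
H₀: μ₁ = μ₂
H₁: μ₁ ≠ μ₂
s₁²/n₁ = 9.62²/23 = 4.0237,  s₂²/n₂ = 10.38²/16 = 6.7340
SE = √(s₁²/n₁ + s₂²/n₂) = √(4.0237 + 6.7340) = 3.2799
df (Welch-Satterthwaite) = (s₁²/n₁ + s₂²/n₂)² / [(s₁²/n₁)²/(n₁-1) + (s₂²/n₂)²/(n₂-1)] ≈ 30.79
t = (x̄₁ - x̄₂) / SE = (60.90 - 57.95) / 3.2799 = 2.95 / 3.2799 = 0.899
p-value = 0.3754

Since p-value > α = 0.01, we fail to reject H₀.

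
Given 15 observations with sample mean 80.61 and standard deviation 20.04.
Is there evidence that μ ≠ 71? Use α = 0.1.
One-sample t-test:
H₀: μ = 71
H₁: μ ≠ 71
df = n - 1 = 14
t = (x̄ - μ₀) / (s/√n) = (80.61 - 71) / (20.04/√15) = 1.857
p-value = 0.0844

Since p-value < α = 0.1, we reject H₀.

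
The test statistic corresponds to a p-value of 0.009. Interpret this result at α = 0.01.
Since p = 0.009 < α = 0.01, reject H₀.
There is sufficient evidence to reject the null hypothesis; the result is statistically significant at the 0.01 level.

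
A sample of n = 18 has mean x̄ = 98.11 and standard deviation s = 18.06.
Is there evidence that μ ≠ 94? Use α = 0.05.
One-sample t-test:
H₀: μ = 94
H₁: μ ≠ 94
df = n - 1 = 17
t = (x̄ - μ₀) / (s/√n) = (98.11 - 94) / (18.06/√18) = 0.966
p-value = 0.3478

Since p-value > α = 0.05, we fail to reject H₀.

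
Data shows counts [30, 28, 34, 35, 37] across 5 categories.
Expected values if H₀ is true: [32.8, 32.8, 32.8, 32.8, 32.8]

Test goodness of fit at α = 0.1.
Chi-square goodness of fit test:
H₀: observed counts match expected distribution
H₁: observed counts differ from expected distribution
df = k - 1 = 4
χ² = Σ(O - E)²/E
   = (30 - 32.8)²/32.8 + (28 - 32.8)²/32.8 + (34 - 32.8)²/32.8 + (35 - 32.8)²/32.8 + (37 - 32.8)²/32.8
   = 0.239 + 0.702 + 0.044 + 0.148 + 0.538
   = 1.67
p-value = 0.7960

Since p-value > α = 0.1, we fail to reject H₀.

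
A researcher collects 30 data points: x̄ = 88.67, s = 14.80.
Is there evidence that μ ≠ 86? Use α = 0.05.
One-sample t-test:
H₀: μ = 86
H₁: μ ≠ 86
df = n - 1 = 29
t = (x̄ - μ₀) / (s/√n) = (88.67 - 86) / (14.80/√30) = 0.988
p-value = 0.3313

Since p-value > α = 0.05, we fail to reject H₀.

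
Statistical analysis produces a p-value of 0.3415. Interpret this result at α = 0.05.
Since p = 0.3415 > α = 0.05, fail to reject H₀.
There is insufficient evidence to reject the null hypothesis; the result is not statistically significant at the 0.05 level.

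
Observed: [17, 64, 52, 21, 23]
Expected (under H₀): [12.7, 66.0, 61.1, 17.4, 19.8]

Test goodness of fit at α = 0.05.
Chi-square goodness of fit test:
H₀: observed counts match expected distribution
H₁: observed counts differ from expected distribution
df = k - 1 = 4
χ² = Σ(O - E)²/E
   = (17 - 12.7)²/12.7 + (64 - 66.0)²/66.0 + (52 - 61.1)²/61.1 + (21 - 17.4)²/17.4 + (23 - 19.8)²/19.8
   = 1.456 + 0.061 + 1.355 + 0.745 + 0.517
   = 4.13
p-value = 0.3882

Since p-value > α = 0.05, we fail to reject H₀.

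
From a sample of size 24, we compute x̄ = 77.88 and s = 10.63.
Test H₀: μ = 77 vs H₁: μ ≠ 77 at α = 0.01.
One-sample t-test:
H₀: μ = 77
H₁: μ ≠ 77
df = n - 1 = 23
t = (x̄ - μ₀) / (s/√n) = (77.88 - 77) / (10.63/√24) = 0.406
p-value = 0.6888

Since p-value > α = 0.01, we fail to reject H₀.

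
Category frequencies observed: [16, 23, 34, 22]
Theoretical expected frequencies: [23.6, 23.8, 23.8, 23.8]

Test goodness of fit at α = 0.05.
Chi-square goodness of fit test:
H₀: observed counts match expected distribution
H₁: observed counts differ from expected distribution
df = k - 1 = 3
χ² = Σ(O - E)²/E
   = (16 - 23.6)²/23.6 + (23 - 23.8)²/23.8 + (34 - 23.8)²/23.8 + (22 - 23.8)²/23.8
   = 2.447 + 0.027 + 4.371 + 0.136
   = 6.98
p-value = 0.0725

Since p-value > α = 0.05, we fail to reject H₀.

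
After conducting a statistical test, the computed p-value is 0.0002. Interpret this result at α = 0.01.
Since p = 0.0002 < α = 0.01, reject H₀.
There is sufficient evidence to reject the null hypothesis; the result is statistically significant at the 0.01 level.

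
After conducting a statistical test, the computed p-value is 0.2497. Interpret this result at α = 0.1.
Since p = 0.2497 > α = 0.1, fail to reject H₀.
There is insufficient evidence to reject the null hypothesis; the result is not statistically significant at the 0.1 level.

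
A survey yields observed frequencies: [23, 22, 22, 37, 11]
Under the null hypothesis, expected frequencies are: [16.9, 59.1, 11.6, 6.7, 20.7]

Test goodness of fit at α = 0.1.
Chi-square goodness of fit test:
H₀: observed counts match expected distribution
H₁: observed counts differ from expected distribution
df = k - 1 = 4
χ² = Σ(O - E)²/E
   = (23 - 16.9)²/16.9 + (22 - 59.1)²/59.1 + (22 - 11.6)²/11.6 + (37 - 6.7)²/6.7 + (11 - 20.7)²/20.7
   = 2.202 + 23.290 + 9.324 + 137.028 + 4.545
   = 176.39
p-value < 0.0001

Since p-value < α = 0.1, we reject H₀.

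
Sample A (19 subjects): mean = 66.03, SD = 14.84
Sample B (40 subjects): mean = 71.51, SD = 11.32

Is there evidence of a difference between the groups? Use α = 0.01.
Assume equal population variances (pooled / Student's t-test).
Student's two-sample t-test (equal variances):
H₀: μ₁ = μ₂
H₁: μ₁ ≠ μ₂
df = n₁ + n₂ - 2 = 57
Pooled variance s_p² = [(n₁-1)s₁² + (n₂-1)s₂²] / (n₁ + n₂ - 2) = [(18)(14.84²) + (39)(11.32²)] / 57 = 157.2213
SE = √(s_p²(1/n₁ + 1/n₂)) = √(157.2213 × (1/19 + 1/40)) = 3.4936
t = (x̄₁ - x̄₂) / SE = (66.03 - 71.51) / 3.4936 = -5.48 / 3.4936 = -1.569
p-value = 0.1223

Since p-value > α = 0.01, we fail to reject H₀.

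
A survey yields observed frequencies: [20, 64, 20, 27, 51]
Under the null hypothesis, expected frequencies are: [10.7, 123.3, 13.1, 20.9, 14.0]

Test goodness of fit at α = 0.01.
Chi-square goodness of fit test:
H₀: observed counts match expected distribution
H₁: observed counts differ from expected distribution
df = k - 1 = 4
χ² = Σ(O - E)²/E
   = (20 - 10.7)²/10.7 + (64 - 123.3)²/123.3 + (20 - 13.1)²/13.1 + (27 - 20.9)²/20.9 + (51 - 14.0)²/14.0
   = 8.083 + 28.520 + 3.634 + 1.780 + 97.786
   = 139.80
p-value < 0.0001

Since p-value < α = 0.01, we reject H₀.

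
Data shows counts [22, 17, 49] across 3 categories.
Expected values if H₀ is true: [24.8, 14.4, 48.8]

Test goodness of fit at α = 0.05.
Chi-square goodness of fit test:
H₀: observed counts match expected distribution
H₁: observed counts differ from expected distribution
df = k - 1 = 2
χ² = Σ(O - E)²/E
   = (22 - 24.8)²/24.8 + (17 - 14.4)²/14.4 + (49 - 48.8)²/48.8
   = 0.316 + 0.469 + 0.001
   = 0.79
p-value = 0.6749

Since p-value > α = 0.05, we fail to reject H₀.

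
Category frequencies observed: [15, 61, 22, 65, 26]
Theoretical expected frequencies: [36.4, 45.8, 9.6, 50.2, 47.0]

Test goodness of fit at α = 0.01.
Chi-square goodness of fit test:
H₀: observed counts match expected distribution
H₁: observed counts differ from expected distribution
df = k - 1 = 4
χ² = Σ(O - E)²/E
   = (15 - 36.4)²/36.4 + (61 - 45.8)²/45.8 + (22 - 9.6)²/9.6 + (65 - 50.2)²/50.2 + (26 - 47.0)²/47.0
   = 12.581 + 5.045 + 16.017 + 4.363 + 9.383
   = 47.39
p-value < 0.0001

Since p-value < α = 0.01, we reject H₀.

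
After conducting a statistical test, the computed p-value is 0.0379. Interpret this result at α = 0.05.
Since p = 0.0379 < α = 0.05, reject H₀.
There is sufficient evidence to reject the null hypothesis; the result is statistically significant at the 0.05 level.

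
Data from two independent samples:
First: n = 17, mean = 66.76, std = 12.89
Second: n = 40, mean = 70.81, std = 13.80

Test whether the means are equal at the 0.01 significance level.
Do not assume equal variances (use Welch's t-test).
Welch's two-sample t-test:
H₀: μ₁ = μ₂
H₁: μ₁ ≠ μ₂
s₁²/n₁ = 12.89²/17 = 9.7737,  s₂²/n₂ = 13.80²/40 = 4.7610
SE = √(s₁²/n₁ + s₂²/n₂) = √(9.7737 + 4.7610) = 3.8124
df (Welch-Satterthwaite) = (s₁²/n₁ + s₂²/n₂)² / [(s₁²/n₁)²/(n₁-1) + (s₂²/n₂)²/(n₂-1)] ≈ 32.25
t = (x̄₁ - x̄₂) / SE = (66.76 - 70.81) / 3.8124 = -4.05 / 3.8124 = -1.062
p-value = 0.2960

Since p-value > α = 0.01, we fail to reject H₀.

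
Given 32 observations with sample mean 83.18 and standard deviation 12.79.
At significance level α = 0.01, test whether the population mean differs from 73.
One-sample t-test:
H₀: μ = 73
H₁: μ ≠ 73
df = n - 1 = 31
t = (x̄ - μ₀) / (s/√n) = (83.18 - 73) / (12.79/√32) = 4.502
p-value = 0.0001

Since p-value < α = 0.01, we reject H₀.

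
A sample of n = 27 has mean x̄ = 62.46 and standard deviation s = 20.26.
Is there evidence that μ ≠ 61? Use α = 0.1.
One-sample t-test:
H₀: μ = 61
H₁: μ ≠ 61
df = n - 1 = 26
t = (x̄ - μ₀) / (s/√n) = (62.46 - 61) / (20.26/√27) = 0.374
p-value = 0.7111

Since p-value > α = 0.1, we fail to reject H₀.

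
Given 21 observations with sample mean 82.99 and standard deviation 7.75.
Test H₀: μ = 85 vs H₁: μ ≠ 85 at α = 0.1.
One-sample t-test:
H₀: μ = 85
H₁: μ ≠ 85
df = n - 1 = 20
t = (x̄ - μ₀) / (s/√n) = (82.99 - 85) / (7.75/√21) = -1.189
p-value = 0.2486

Since p-value > α = 0.1, we fail to reject H₀.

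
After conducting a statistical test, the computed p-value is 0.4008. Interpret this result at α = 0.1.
Since p = 0.4008 > α = 0.1, fail to reject H₀.
There is insufficient evidence to reject the null hypothesis; the result is not statistically significant at the 0.1 level.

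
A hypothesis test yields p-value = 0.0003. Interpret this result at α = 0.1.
Since p = 0.0003 < α = 0.1, reject H₀.
There is sufficient evidence to reject the null hypothesis; the result is statistically significant at the 0.1 level.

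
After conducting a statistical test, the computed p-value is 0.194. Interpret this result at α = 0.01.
Since p = 0.194 > α = 0.01, fail to reject H₀.
There is insufficient evidence to reject the null hypothesis; the result is not statistically significant at the 0.01 level.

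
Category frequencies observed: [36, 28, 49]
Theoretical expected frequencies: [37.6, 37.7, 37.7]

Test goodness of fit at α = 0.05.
Chi-square goodness of fit test:
H₀: observed counts match expected distribution
H₁: observed counts differ from expected distribution
df = k - 1 = 2
χ² = Σ(O - E)²/E
   = (36 - 37.6)²/37.6 + (28 - 37.7)²/37.7 + (49 - 37.7)²/37.7
   = 0.068 + 2.496 + 3.387
   = 5.95
p-value = 0.0510

Since p-value > α = 0.05, we fail to reject H₀.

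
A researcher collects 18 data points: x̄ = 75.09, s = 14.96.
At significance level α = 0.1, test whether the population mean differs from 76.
One-sample t-test:
H₀: μ = 76
H₁: μ ≠ 76
df = n - 1 = 17
t = (x̄ - μ₀) / (s/√n) = (75.09 - 76) / (14.96/√18) = -0.258
p-value = 0.7994

Since p-value > α = 0.1, we fail to reject H₀.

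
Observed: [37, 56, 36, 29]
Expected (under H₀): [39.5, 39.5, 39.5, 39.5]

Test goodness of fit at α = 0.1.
Chi-square goodness of fit test:
H₀: observed counts match expected distribution
H₁: observed counts differ from expected distribution
df = k - 1 = 3
χ² = Σ(O - E)²/E
   = (37 - 39.5)²/39.5 + (56 - 39.5)²/39.5 + (36 - 39.5)²/39.5 + (29 - 39.5)²/39.5
   = 0.158 + 6.892 + 0.310 + 2.791
   = 10.15
p-value = 0.0173

Since p-value < α = 0.1, we reject H₀.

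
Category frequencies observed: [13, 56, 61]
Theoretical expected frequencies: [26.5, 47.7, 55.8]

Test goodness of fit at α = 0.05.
Chi-square goodness of fit test:
H₀: observed counts match expected distribution
H₁: observed counts differ from expected distribution
df = k - 1 = 2
χ² = Σ(O - E)²/E
   = (13 - 26.5)²/26.5 + (56 - 47.7)²/47.7 + (61 - 55.8)²/55.8
   = 6.877 + 1.444 + 0.485
   = 8.81
p-value = 0.0122

Since p-value < α = 0.05, we reject H₀.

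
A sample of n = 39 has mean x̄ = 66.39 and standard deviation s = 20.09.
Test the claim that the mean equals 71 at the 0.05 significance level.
One-sample t-test:
H₀: μ = 71
H₁: μ ≠ 71
df = n - 1 = 38
t = (x̄ - μ₀) / (s/√n) = (66.39 - 71) / (20.09/√39) = -1.433
p-value = 0.1600

Since p-value > α = 0.05, we fail to reject H₀.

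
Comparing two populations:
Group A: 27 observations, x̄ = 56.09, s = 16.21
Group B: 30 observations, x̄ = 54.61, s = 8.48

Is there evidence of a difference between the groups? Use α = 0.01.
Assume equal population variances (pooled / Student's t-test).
Student's two-sample t-test (equal variances):
H₀: μ₁ = μ₂
H₁: μ₁ ≠ μ₂
df = n₁ + n₂ - 2 = 55
Pooled variance s_p² = [(n₁-1)s₁² + (n₂-1)s₂²] / (n₁ + n₂ - 2) = [(26)(16.21²) + (29)(8.48²)] / 55 = 162.1321
SE = √(s_p²(1/n₁ + 1/n₂)) = √(162.1321 × (1/27 + 1/30)) = 3.3778
t = (x̄₁ - x̄₂) / SE = (56.09 - 54.61) / 3.3778 = 1.48 / 3.3778 = 0.438
p-value = 0.6630

Since p-value > α = 0.01, we fail to reject H₀.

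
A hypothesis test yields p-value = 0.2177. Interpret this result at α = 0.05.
Since p = 0.2177 > α = 0.05, fail to reject H₀.
There is insufficient evidence to reject the null hypothesis; the result is not statistically significant at the 0.05 level.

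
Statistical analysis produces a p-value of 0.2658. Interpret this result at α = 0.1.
Since p = 0.2658 > α = 0.1, fail to reject H₀.
There is insufficient evidence to reject the null hypothesis; the result is not statistically significant at the 0.1 level.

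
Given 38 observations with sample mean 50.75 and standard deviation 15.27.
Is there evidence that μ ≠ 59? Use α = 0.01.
One-sample t-test:
H₀: μ = 59
H₁: μ ≠ 59
df = n - 1 = 37
t = (x̄ - μ₀) / (s/√n) = (50.75 - 59) / (15.27/√38) = -3.330
p-value = 0.0020

Since p-value < α = 0.01, we reject H₀.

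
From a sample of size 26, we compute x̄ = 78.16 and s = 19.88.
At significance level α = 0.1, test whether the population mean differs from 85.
One-sample t-test:
H₀: μ = 85
H₁: μ ≠ 85
df = n - 1 = 25
t = (x̄ - μ₀) / (s/√n) = (78.16 - 85) / (19.88/√26) = -1.754
p-value = 0.0916

Since p-value < α = 0.1, we reject H₀.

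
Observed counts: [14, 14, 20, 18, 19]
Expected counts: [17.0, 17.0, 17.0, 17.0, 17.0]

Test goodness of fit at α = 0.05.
Chi-square goodness of fit test:
H₀: observed counts match expected distribution
H₁: observed counts differ from expected distribution
df = k - 1 = 4
χ² = Σ(O - E)²/E
   = (14 - 17.0)²/17.0 + (14 - 17.0)²/17.0 + (20 - 17.0)²/17.0 + (18 - 17.0)²/17.0 + (19 - 17.0)²/17.0
   = 0.529 + 0.529 + 0.529 + 0.059 + 0.235
   = 1.88
p-value = 0.7574

Since p-value > α = 0.05, we fail to reject H₀.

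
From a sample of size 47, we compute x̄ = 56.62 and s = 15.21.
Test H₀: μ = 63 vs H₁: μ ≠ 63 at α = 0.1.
One-sample t-test:
H₀: μ = 63
H₁: μ ≠ 63
df = n - 1 = 46
t = (x̄ - μ₀) / (s/√n) = (56.62 - 63) / (15.21/√47) = -2.876
p-value = 0.0061

Since p-value < α = 0.1, we reject H₀.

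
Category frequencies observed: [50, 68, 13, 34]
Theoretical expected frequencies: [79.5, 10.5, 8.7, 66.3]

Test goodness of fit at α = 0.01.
Chi-square goodness of fit test:
H₀: observed counts match expected distribution
H₁: observed counts differ from expected distribution
df = k - 1 = 3
χ² = Σ(O - E)²/E
   = (50 - 79.5)²/79.5 + (68 - 10.5)²/10.5 + (13 - 8.7)²/8.7 + (34 - 66.3)²/66.3
   = 10.947 + 314.881 + 2.125 + 15.736
   = 343.69
p-value < 0.0001

Since p-value < α = 0.01, we reject H₀.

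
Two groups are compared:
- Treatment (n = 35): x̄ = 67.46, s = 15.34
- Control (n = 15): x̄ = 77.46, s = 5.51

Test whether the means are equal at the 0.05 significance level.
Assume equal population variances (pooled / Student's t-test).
Student's two-sample t-test (equal variances):
H₀: μ₁ = μ₂
H₁: μ₁ ≠ μ₂
df = n₁ + n₂ - 2 = 48
Pooled variance s_p² = [(n₁-1)s₁² + (n₂-1)s₂²] / (n₁ + n₂ - 2) = [(34)(15.34²) + (14)(5.51²)] / 48 = 175.5369
SE = √(s_p²(1/n₁ + 1/n₂)) = √(175.5369 × (1/35 + 1/15)) = 4.0887
t = (x̄₁ - x̄₂) / SE = (67.46 - 77.46) / 4.0887 = -10.00 / 4.0887 = -2.446
p-value = 0.0182

Since p-value < α = 0.05, we reject H₀.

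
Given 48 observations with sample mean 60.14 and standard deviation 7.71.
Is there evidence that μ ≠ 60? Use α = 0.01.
One-sample t-test:
H₀: μ = 60
H₁: μ ≠ 60
df = n - 1 = 47
t = (x̄ - μ₀) / (s/√n) = (60.14 - 60) / (7.71/√48) = 0.126
p-value = 0.9004

Since p-value > α = 0.01, we fail to reject H₀.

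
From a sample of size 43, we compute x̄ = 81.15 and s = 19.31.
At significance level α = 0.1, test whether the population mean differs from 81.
One-sample t-test:
H₀: μ = 81
H₁: μ ≠ 81
df = n - 1 = 42
t = (x̄ - μ₀) / (s/√n) = (81.15 - 81) / (19.31/√43) = 0.051
p-value = 0.9596

Since p-value > α = 0.1, we fail to reject H₀.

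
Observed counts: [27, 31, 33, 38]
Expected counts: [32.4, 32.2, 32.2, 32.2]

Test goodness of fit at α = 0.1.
Chi-square goodness of fit test:
H₀: observed counts match expected distribution
H₁: observed counts differ from expected distribution
df = k - 1 = 3
χ² = Σ(O - E)²/E
   = (27 - 32.4)²/32.4 + (31 - 32.2)²/32.2 + (33 - 32.2)²/32.2 + (38 - 32.2)²/32.2
   = 0.900 + 0.045 + 0.020 + 1.045
   = 2.01
p-value = 0.5705

Since p-value > α = 0.1, we fail to reject H₀.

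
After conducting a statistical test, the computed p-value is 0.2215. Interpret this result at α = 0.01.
Since p = 0.2215 > α = 0.01, fail to reject H₀.
There is insufficient evidence to reject the null hypothesis; the result is not statistically significant at the 0.01 level.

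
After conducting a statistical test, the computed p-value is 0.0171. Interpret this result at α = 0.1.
Since p = 0.0171 < α = 0.1, reject H₀.
There is sufficient evidence to reject the null hypothesis; the result is statistically significant at the 0.1 level.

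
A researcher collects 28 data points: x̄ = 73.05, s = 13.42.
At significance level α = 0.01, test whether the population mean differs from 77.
One-sample t-test:
H₀: μ = 77
H₁: μ ≠ 77
df = n - 1 = 27
t = (x̄ - μ₀) / (s/√n) = (73.05 - 77) / (13.42/√28) = -1.557
p-value = 0.1310

Since p-value > α = 0.01, we fail to reject H₀.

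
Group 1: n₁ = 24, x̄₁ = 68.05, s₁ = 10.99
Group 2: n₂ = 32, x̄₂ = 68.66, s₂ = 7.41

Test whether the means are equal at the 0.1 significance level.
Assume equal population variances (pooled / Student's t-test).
Student's two-sample t-test (equal variances):
H₀: μ₁ = μ₂
H₁: μ₁ ≠ μ₂
df = n₁ + n₂ - 2 = 54
Pooled variance s_p² = [(n₁-1)s₁² + (n₂-1)s₂²] / (n₁ + n₂ - 2) = [(23)(10.99²) + (31)(7.41²)] / 54 = 82.9647
SE = √(s_p²(1/n₁ + 1/n₂)) = √(82.9647 × (1/24 + 1/32)) = 2.4596
t = (x̄₁ - x̄₂) / SE = (68.05 - 68.66) / 2.4596 = -0.61 / 2.4596 = -0.248
p-value = 0.8051

Since p-value > α = 0.1, we fail to reject H₀.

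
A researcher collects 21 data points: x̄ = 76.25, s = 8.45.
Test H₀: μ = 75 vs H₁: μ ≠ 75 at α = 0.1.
One-sample t-test:
H₀: μ = 75
H₁: μ ≠ 75
df = n - 1 = 20
t = (x̄ - μ₀) / (s/√n) = (76.25 - 75) / (8.45/√21) = 0.678
p-value = 0.5056

Since p-value > α = 0.1, we fail to reject H₀.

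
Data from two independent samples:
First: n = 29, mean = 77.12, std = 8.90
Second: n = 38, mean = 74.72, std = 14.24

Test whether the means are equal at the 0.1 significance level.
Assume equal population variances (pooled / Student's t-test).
Student's two-sample t-test (equal variances):
H₀: μ₁ = μ₂
H₁: μ₁ ≠ μ₂
df = n₁ + n₂ - 2 = 65
Pooled variance s_p² = [(n₁-1)s₁² + (n₂-1)s₂²] / (n₁ + n₂ - 2) = [(28)(8.90²) + (37)(14.24²)] / 65 = 149.5485
SE = √(s_p²(1/n₁ + 1/n₂)) = √(149.5485 × (1/29 + 1/38)) = 3.0153
t = (x̄₁ - x̄₂) / SE = (77.12 - 74.72) / 3.0153 = 2.40 / 3.0153 = 0.796
p-value = 0.4290

Since p-value > α = 0.1, we fail to reject H₀.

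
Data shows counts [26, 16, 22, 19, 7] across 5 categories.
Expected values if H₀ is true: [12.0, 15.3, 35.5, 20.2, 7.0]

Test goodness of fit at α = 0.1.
Chi-square goodness of fit test:
H₀: observed counts match expected distribution
H₁: observed counts differ from expected distribution
df = k - 1 = 4
χ² = Σ(O - E)²/E
   = (26 - 12.0)²/12.0 + (16 - 15.3)²/15.3 + (22 - 35.5)²/35.5 + (19 - 20.2)²/20.2 + (7 - 7.0)²/7.0
   = 16.333 + 0.032 + 5.134 + 0.071 + 0.000
   = 21.57
p-value = 0.0002

Since p-value < α = 0.1, we reject H₀.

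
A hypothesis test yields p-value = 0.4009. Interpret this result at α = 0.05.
Since p = 0.4009 > α = 0.05, fail to reject H₀.
There is insufficient evidence to reject the null hypothesis; the result is not statistically significant at the 0.05 level.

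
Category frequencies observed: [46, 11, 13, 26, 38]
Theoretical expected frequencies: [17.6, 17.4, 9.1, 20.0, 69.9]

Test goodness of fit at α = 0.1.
Chi-square goodness of fit test:
H₀: observed counts match expected distribution
H₁: observed counts differ from expected distribution
df = k - 1 = 4
χ² = Σ(O - E)²/E
   = (46 - 17.6)²/17.6 + (11 - 17.4)²/17.4 + (13 - 9.1)²/9.1 + (26 - 20.0)²/20.0 + (38 - 69.9)²/69.9
   = 45.827 + 2.354 + 1.671 + 1.800 + 14.558
   = 66.21
p-value < 0.0001

Since p-value < α = 0.1, we reject H₀.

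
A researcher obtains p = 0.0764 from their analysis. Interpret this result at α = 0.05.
Since p = 0.0764 > α = 0.05, fail to reject H₀.
There is insufficient evidence to reject the null hypothesis; the result is not statistically significant at the 0.05 level.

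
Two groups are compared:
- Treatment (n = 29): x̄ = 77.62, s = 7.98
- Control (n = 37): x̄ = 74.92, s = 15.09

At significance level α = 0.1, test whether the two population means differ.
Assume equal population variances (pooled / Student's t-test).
Student's two-sample t-test (equal variances):
H₀: μ₁ = μ₂
H₁: μ₁ ≠ μ₂
df = n₁ + n₂ - 2 = 64
Pooled variance s_p² = [(n₁-1)s₁² + (n₂-1)s₂²] / (n₁ + n₂ - 2) = [(28)(7.98²) + (36)(15.09²)] / 64 = 155.9460
SE = √(s_p²(1/n₁ + 1/n₂)) = √(155.9460 × (1/29 + 1/37)) = 3.0971
t = (x̄₁ - x̄₂) / SE = (77.62 - 74.92) / 3.0971 = 2.70 / 3.0971 = 0.872
p-value = 0.3866

Since p-value > α = 0.1, we fail to reject H₀.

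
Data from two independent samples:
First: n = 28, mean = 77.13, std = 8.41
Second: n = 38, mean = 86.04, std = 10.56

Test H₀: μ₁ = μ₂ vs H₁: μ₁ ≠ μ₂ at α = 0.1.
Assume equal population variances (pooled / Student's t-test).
Student's two-sample t-test (equal variances):
H₀: μ₁ = μ₂
H₁: μ₁ ≠ μ₂
df = n₁ + n₂ - 2 = 64
Pooled variance s_p² = [(n₁-1)s₁² + (n₂-1)s₂²] / (n₁ + n₂ - 2) = [(27)(8.41²) + (37)(10.56²)] / 64 = 94.3072
SE = √(s_p²(1/n₁ + 1/n₂)) = √(94.3072 × (1/28 + 1/38)) = 2.4187
t = (x̄₁ - x̄₂) / SE = (77.13 - 86.04) / 2.4187 = -8.91 / 2.4187 = -3.684
p-value = 0.0005

Since p-value < α = 0.1, we reject H₀.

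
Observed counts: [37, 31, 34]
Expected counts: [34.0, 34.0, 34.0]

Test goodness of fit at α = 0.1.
Chi-square goodness of fit test:
H₀: observed counts match expected distribution
H₁: observed counts differ from expected distribution
df = k - 1 = 2
χ² = Σ(O - E)²/E
   = (37 - 34.0)²/34.0 + (31 - 34.0)²/34.0 + (34 - 34.0)²/34.0
   = 0.265 + 0.265 + 0.000
   = 0.53
p-value = 0.7674

Since p-value > α = 0.1, we fail to reject H₀.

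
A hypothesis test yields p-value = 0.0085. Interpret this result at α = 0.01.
Since p = 0.0085 < α = 0.01, reject H₀.
There is sufficient evidence to reject the null hypothesis; the result is statistically significant at the 0.01 level.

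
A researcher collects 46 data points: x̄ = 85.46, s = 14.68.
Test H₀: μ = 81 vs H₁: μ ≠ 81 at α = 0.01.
One-sample t-test:
H₀: μ = 81
H₁: μ ≠ 81
df = n - 1 = 45
t = (x̄ - μ₀) / (s/√n) = (85.46 - 81) / (14.68/√46) = 2.061
p-value = 0.0452

Since p-value > α = 0.01, we fail to reject H₀.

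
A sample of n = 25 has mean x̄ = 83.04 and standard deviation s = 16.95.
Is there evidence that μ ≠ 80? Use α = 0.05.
One-sample t-test:
H₀: μ = 80
H₁: μ ≠ 80
df = n - 1 = 24
t = (x̄ - μ₀) / (s/√n) = (83.04 - 80) / (16.95/√25) = 0.897
p-value = 0.3788

Since p-value > α = 0.05, we fail to reject H₀.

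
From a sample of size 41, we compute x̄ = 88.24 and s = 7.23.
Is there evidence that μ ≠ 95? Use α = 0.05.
One-sample t-test:
H₀: μ = 95
H₁: μ ≠ 95
df = n - 1 = 40
t = (x̄ - μ₀) / (s/√n) = (88.24 - 95) / (7.23/√41) = -5.987
p-value < 0.0001

Since p-value < α = 0.05, we reject H₀.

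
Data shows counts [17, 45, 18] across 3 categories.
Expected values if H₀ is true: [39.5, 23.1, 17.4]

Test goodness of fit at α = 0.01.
Chi-square goodness of fit test:
H₀: observed counts match expected distribution
H₁: observed counts differ from expected distribution
df = k - 1 = 2
χ² = Σ(O - E)²/E
   = (17 - 39.5)²/39.5 + (45 - 23.1)²/23.1 + (18 - 17.4)²/17.4
   = 12.816 + 20.762 + 0.021
   = 33.60
p-value < 0.0001

Since p-value < α = 0.01, we reject H₀.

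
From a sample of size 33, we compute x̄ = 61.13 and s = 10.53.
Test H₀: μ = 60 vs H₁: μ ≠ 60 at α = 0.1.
One-sample t-test:
H₀: μ = 60
H₁: μ ≠ 60
df = n - 1 = 32
t = (x̄ - μ₀) / (s/√n) = (61.13 - 60) / (10.53/√33) = 0.616
p-value = 0.5420

Since p-value > α = 0.1, we fail to reject H₀.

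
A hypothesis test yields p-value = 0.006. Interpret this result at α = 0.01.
Since p = 0.006 < α = 0.01, reject H₀.
There is sufficient evidence to reject the null hypothesis; the result is statistically significant at the 0.01 level.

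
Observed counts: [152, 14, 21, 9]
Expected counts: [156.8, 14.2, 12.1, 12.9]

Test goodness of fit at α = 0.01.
Chi-square goodness of fit test:
H₀: observed counts match expected distribution
H₁: observed counts differ from expected distribution
df = k - 1 = 3
χ² = Σ(O - E)²/E
   = (152 - 156.8)²/156.8 + (14 - 14.2)²/14.2 + (21 - 12.1)²/12.1 + (9 - 12.9)²/12.9
   = 0.147 + 0.003 + 6.546 + 1.179
   = 7.88
p-value = 0.0487

Since p-value > α = 0.01, we fail to reject H₀.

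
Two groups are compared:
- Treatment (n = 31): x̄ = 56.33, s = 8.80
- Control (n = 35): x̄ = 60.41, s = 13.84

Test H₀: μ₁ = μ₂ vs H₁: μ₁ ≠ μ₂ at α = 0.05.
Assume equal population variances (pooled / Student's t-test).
Student's two-sample t-test (equal variances):
H₀: μ₁ = μ₂
H₁: μ₁ ≠ μ₂
df = n₁ + n₂ - 2 = 64
Pooled variance s_p² = [(n₁-1)s₁² + (n₂-1)s₂²] / (n₁ + n₂ - 2) = [(30)(8.80²) + (34)(13.84²)] / 64 = 138.0586
SE = √(s_p²(1/n₁ + 1/n₂)) = √(138.0586 × (1/31 + 1/35)) = 2.8979
t = (x̄₁ - x̄₂) / SE = (56.33 - 60.41) / 2.8979 = -4.08 / 2.8979 = -1.408
p-value = 0.1640

Since p-value > α = 0.05, we fail to reject H₀.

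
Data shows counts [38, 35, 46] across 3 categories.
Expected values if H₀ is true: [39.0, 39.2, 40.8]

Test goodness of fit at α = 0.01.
Chi-square goodness of fit test:
H₀: observed counts match expected distribution
H₁: observed counts differ from expected distribution
df = k - 1 = 2
χ² = Σ(O - E)²/E
   = (38 - 39.0)²/39.0 + (35 - 39.2)²/39.2 + (46 - 40.8)²/40.8
   = 0.026 + 0.450 + 0.663
   = 1.14
p-value = 0.5660

Since p-value > α = 0.01, we fail to reject H₀.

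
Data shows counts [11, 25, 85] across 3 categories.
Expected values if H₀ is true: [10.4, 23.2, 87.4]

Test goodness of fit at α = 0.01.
Chi-square goodness of fit test:
H₀: observed counts match expected distribution
H₁: observed counts differ from expected distribution
df = k - 1 = 2
χ² = Σ(O - E)²/E
   = (11 - 10.4)²/10.4 + (25 - 23.2)²/23.2 + (85 - 87.4)²/87.4
   = 0.035 + 0.140 + 0.066
   = 0.24
p-value = 0.8868

Since p-value > α = 0.01, we fail to reject H₀.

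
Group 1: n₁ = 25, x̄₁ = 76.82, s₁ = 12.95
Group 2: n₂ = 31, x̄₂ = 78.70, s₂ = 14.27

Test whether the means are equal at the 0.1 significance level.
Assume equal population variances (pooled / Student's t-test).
Student's two-sample t-test (equal variances):
H₀: μ₁ = μ₂
H₁: μ₁ ≠ μ₂
df = n₁ + n₂ - 2 = 54
Pooled variance s_p² = [(n₁-1)s₁² + (n₂-1)s₂²] / (n₁ + n₂ - 2) = [(24)(12.95²) + (30)(14.27²)] / 54 = 187.6638
SE = √(s_p²(1/n₁ + 1/n₂)) = √(187.6638 × (1/25 + 1/31)) = 3.6824
t = (x̄₁ - x̄₂) / SE = (76.82 - 78.70) / 3.6824 = -1.88 / 3.6824 = -0.511
p-value = 0.6118

Since p-value > α = 0.1, we fail to reject H₀.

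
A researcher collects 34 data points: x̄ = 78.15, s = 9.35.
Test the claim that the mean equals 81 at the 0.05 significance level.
One-sample t-test:
H₀: μ = 81
H₁: μ ≠ 81
df = n - 1 = 33
t = (x̄ - μ₀) / (s/√n) = (78.15 - 81) / (9.35/√34) = -1.777
p-value = 0.0847

Since p-value > α = 0.05, we fail to reject H₀.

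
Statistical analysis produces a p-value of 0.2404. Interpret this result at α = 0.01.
Since p = 0.2404 > α = 0.01, fail to reject H₀.
There is insufficient evidence to reject the null hypothesis; the result is not statistically significant at the 0.01 level.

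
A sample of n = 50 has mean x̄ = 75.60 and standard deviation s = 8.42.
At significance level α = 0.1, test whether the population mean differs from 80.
One-sample t-test:
H₀: μ = 80
H₁: μ ≠ 80
df = n - 1 = 49
t = (x̄ - μ₀) / (s/√n) = (75.60 - 80) / (8.42/√50) = -3.695
p-value = 0.0006

Since p-value < α = 0.1, we reject H₀.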